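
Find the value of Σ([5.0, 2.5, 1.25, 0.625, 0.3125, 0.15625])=5.0 + 2.5 + 1.25 + 0.625 + 0.3125 + 0.15625
= 9.84375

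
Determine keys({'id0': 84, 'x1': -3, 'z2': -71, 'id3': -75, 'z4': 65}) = ['id0', 'x1', 'z2', 'id3', 'z4']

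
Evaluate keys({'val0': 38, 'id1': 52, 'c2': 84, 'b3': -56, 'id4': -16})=['val0', 'id1', 'c2', 'b3', 'id4']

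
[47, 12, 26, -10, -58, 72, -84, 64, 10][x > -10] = keep x where x > -10: 47✓, 12✓, 26✓, -10✗, -58✗, 72✓, -84✗, 64✓, 10✓
= [47, 12, 26, 72, 64, 10]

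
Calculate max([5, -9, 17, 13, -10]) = 17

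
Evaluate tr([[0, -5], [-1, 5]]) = diagonal: 0 + 5
= 5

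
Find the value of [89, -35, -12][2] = -12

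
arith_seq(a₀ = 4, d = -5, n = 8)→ [4, -1, -6, -11, -16, -21, -26, -31]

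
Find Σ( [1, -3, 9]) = 7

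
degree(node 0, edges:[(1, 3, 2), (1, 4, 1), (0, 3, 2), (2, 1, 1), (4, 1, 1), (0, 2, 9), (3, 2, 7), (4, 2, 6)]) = incident: (0,3), (0,2)
= 2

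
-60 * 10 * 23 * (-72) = 993600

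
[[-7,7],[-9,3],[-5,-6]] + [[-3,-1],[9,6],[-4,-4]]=[[-10, 6], [0, 9], [-9, -10]]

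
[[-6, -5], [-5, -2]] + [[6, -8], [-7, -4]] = [[0, -13], [-12, -6]]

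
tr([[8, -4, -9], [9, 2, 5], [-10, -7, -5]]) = 5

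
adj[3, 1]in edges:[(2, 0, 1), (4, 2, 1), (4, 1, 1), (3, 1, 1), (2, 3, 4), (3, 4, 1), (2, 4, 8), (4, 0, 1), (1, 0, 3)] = 1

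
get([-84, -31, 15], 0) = -84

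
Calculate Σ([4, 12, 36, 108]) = 160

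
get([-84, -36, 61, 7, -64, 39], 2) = 61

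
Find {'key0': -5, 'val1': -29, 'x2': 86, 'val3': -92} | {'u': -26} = {'key0': -5, 'val1': -29, 'x2': 86, 'val3': -92, 'u': -26}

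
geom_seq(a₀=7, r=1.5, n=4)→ [7.0, 10.5, 15.75, 23.625]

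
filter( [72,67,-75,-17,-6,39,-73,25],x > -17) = [72, 67, -6, 39, 25]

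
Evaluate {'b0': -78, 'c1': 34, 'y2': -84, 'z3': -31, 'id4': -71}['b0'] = -78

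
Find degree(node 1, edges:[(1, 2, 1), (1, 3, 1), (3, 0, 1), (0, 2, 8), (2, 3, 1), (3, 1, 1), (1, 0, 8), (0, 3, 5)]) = incident: (1,2), (1,3), (3,1), (1,0)
= 4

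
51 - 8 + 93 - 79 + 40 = 97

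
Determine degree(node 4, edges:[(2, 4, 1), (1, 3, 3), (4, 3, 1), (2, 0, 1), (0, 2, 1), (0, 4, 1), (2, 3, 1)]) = 3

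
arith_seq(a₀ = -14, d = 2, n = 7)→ a_0 = -14 + 0*2 = -14
a_1 = -14 + 1*2 = -12
a_2 = -14 + 2*2 = -10
...
= [-14, -12, -10, -8, -6, -4, -2]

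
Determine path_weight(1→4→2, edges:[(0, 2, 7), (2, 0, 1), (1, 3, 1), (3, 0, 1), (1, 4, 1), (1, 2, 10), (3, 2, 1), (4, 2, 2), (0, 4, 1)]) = w(1→4)=1 + w(4→2)=2
= 3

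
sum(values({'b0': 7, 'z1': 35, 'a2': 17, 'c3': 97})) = 7 + 35 + 17 + 97
= 156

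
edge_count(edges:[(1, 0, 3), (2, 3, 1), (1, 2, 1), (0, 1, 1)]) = 4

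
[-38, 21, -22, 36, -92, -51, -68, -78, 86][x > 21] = [36, 86]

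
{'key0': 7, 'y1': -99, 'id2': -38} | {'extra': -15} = {'key0': 7, 'y1': -99, 'id2': -38, 'extra': -15}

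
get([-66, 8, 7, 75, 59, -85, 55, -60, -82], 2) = 7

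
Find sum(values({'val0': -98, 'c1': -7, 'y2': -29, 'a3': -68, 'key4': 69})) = (-98) + (-7) + (-29) + (-68) + 69
= -133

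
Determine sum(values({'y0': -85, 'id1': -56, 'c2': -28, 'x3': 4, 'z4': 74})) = -91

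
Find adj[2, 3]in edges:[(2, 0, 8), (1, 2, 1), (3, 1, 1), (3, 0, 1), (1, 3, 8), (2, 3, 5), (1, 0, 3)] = 5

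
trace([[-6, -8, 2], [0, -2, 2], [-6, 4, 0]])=diagonal: (-6) + (-2) + 0
= -8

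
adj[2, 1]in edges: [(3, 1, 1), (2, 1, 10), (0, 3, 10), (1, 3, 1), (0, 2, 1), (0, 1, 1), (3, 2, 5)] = 10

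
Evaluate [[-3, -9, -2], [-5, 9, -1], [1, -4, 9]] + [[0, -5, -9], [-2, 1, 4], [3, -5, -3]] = [[-3, -14, -11], [-7, 10, 3], [4, -9, 6]]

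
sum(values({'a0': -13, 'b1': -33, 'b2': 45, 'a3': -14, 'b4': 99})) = (-13) + (-33) + 45 + (-14) + 99
= 84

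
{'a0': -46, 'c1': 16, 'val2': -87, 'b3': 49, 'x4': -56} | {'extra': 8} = {'a0': -46, 'c1': 16, 'val2': -87, 'b3': 49, 'x4': -56, 'extra': 8}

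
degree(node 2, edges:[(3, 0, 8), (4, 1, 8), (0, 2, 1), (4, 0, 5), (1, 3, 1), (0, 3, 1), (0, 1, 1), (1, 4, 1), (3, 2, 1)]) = incident: (0,2), (3,2)
= 2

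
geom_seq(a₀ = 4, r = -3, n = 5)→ a_0 = 4*(-3)^0 = 4
a_1 = 4*(-3)^1 = -12
a_2 = 4*(-3)^2 = 36
...
= [4, -12, 36, -108, 324]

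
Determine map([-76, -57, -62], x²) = (-76)²=5776, (-57)²=3249, (-62)²=3844
= [5776, 3249, 3844]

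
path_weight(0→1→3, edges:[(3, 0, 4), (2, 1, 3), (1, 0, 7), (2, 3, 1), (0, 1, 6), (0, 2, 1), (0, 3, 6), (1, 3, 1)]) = 7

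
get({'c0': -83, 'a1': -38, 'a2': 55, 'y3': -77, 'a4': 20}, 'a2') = 55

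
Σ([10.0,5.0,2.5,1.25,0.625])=10.0 + 5.0 + 2.5 + 1.25 + 0.625
= 19.375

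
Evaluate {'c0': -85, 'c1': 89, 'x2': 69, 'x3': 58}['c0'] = -85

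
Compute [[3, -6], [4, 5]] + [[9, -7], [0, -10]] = [[12, -13], [4, -5]]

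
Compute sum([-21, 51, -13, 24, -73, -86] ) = (-21) + 51 + (-13) + 24 + (-73) + (-86)
= -118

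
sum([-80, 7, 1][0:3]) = -72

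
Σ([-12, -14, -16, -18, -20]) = (-12) + (-14) + (-16) + (-18) + (-20)
= -80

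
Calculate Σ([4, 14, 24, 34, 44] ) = 120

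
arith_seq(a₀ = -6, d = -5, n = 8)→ [-6, -11, -16, -21, -26, -31, -36, -41]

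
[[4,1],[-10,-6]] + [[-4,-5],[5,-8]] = [[0, -4], [-5, -14]]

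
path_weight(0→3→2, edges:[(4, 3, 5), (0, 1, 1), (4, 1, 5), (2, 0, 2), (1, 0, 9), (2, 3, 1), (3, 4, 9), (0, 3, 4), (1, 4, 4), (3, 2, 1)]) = 5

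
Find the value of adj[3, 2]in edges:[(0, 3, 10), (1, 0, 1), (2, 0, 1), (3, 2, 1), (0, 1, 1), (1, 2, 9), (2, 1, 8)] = 1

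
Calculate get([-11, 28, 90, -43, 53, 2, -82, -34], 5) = 2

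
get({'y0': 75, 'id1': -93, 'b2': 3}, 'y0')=75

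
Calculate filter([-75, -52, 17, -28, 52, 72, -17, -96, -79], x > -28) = [17, 52, 72, -17]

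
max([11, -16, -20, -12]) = 11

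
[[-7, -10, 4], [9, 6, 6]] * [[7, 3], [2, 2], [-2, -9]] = C[0][0] = (-7)*(7) + (-10)*(2) + (4)*(-2) = -77
C[0][1] = (-7)*(3) + (-10)*(2) + (4)*(-9) = -77
C[1][0] = (9)*(7) + (6)*(2) + (6)*(-2) = 63
C[1][1] = (9)*(3) + (6)*(2) + (6)*(-9) = -15
= [[-77, -77], [63, -15]]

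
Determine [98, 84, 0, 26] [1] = 84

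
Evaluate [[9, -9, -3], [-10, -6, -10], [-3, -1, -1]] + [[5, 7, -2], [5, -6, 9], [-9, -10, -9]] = [[14, -2, -5], [-5, -12, -1], [-12, -11, -10]]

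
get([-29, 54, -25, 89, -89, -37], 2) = -25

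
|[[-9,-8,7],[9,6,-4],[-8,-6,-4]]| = -154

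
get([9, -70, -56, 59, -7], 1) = -70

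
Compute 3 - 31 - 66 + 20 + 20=-54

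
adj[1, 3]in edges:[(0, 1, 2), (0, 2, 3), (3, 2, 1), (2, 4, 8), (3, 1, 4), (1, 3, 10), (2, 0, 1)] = 10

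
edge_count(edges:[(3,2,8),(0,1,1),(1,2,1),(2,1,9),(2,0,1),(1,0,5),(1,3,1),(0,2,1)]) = 8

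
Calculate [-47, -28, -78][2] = -78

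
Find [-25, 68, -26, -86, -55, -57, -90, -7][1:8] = [68, -26, -86, -55, -57, -90, -7]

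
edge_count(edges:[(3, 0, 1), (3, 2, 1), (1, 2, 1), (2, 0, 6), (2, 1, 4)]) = 5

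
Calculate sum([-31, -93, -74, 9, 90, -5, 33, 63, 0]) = -8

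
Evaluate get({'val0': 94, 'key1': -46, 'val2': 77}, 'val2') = 77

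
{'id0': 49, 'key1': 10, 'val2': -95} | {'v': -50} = {'id0': 49, 'key1': 10, 'val2': -95, 'v': -50}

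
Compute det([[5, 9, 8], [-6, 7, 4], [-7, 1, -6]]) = (1)*(5)*det([[7, 4], [1, -6]]) + (-1)*(9)*det([[-6, 4], [-7, -6]]) + (1)*(8)*det([[-6, 7], [-7, 1]])
= -230 + -576 + 344
= -462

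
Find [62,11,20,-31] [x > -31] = [62, 11, 20]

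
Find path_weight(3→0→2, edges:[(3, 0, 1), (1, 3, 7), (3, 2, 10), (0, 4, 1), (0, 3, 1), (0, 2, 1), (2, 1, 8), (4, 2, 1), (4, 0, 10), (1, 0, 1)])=2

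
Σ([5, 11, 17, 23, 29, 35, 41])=5 + 11 + 17 + 23 + 29 + 35 + 41
= 161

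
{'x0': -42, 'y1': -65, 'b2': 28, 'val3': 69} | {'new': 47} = {'x0': -42, 'y1': -65, 'b2': 28, 'val3': 69, 'new': 47}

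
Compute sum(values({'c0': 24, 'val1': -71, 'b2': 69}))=22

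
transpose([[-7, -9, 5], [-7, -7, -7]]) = [[-7, -7], [-9, -7], [5, -7]]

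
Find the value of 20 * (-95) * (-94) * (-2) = -357200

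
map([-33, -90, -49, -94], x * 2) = [-66, -180, -98, -188]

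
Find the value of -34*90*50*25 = -3825000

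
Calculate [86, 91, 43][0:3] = [86, 91, 43]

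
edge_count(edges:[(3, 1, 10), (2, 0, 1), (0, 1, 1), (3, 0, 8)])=4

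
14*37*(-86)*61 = -2717428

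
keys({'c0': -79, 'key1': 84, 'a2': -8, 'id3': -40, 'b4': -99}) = ['c0', 'key1', 'a2', 'id3', 'b4']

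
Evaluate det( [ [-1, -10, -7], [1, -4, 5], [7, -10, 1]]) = -512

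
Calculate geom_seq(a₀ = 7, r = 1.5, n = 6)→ a_0 = 7*1.5^0 = 7.0
a_1 = 7*1.5^1 = 10.5
a_2 = 7*1.5^2 = 15.75
...
= [7.0, 10.5, 15.75, 23.625, 35.4375, 53.15625]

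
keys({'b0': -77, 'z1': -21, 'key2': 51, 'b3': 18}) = ['b0', 'z1', 'key2', 'b3']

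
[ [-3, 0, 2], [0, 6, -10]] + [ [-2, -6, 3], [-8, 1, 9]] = [[-5, -6, 5], [-8, 7, -1]]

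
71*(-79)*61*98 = -33530602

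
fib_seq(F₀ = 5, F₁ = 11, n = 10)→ F_2 = F_1 + F_0 = 16
F_3 = F_2 + F_1 = 27
F_4 = F_3 + F_2 = 43
...
= [5, 11, 16, 27, 43, 70, 113, 183, 296, 479]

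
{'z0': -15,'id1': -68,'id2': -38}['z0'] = -15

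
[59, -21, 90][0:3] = [59, -21, 90]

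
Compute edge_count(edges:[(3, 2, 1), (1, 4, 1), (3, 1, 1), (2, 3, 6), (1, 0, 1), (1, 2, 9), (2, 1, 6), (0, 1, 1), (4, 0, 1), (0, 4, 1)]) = 10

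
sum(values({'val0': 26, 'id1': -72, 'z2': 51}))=26 + (-72) + 51
= 5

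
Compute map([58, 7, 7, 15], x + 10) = 58+10=68, 7+10=17, 7+10=17, 15+10=25
= [68, 17, 17, 25]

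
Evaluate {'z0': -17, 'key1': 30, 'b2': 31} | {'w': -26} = {'z0': -17, 'key1': 30, 'b2': 31, 'w': -26}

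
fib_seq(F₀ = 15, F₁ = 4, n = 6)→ F_2 = F_1 + F_0 = 19
F_3 = F_2 + F_1 = 23
F_4 = F_3 + F_2 = 42
...
= [15, 4, 19, 23, 42, 65]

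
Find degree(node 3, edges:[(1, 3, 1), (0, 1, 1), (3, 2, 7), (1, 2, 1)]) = 2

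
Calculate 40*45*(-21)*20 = -756000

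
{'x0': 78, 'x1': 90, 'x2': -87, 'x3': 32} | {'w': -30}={'x0': 78, 'x1': 90, 'x2': -87, 'x3': 32, 'w': -30}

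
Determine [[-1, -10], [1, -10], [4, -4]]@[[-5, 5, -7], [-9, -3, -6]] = [[95, 25, 67], [85, 35, 53], [16, 32, -4]]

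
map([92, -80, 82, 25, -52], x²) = [8464, 6400, 6724, 625, 2704]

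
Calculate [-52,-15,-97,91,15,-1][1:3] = [-15, -97]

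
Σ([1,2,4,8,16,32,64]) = 127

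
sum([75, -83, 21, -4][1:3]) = -62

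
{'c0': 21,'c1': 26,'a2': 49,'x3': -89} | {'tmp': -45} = {'c0': 21, 'c1': 26, 'a2': 49, 'x3': -89, 'tmp': -45}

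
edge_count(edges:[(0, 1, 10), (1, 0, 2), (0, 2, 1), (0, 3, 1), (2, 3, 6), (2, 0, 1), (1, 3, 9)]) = 7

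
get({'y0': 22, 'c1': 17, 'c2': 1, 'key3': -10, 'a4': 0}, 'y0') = 22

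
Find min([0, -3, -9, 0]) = -9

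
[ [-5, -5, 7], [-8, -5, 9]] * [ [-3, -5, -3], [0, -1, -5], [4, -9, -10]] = C[0][0] = (-5)*(-3) + (-5)*(0) + (7)*(4) = 43
C[0][1] = (-5)*(-5) + (-5)*(-1) + (7)*(-9) = -33
C[0][2] = (-5)*(-3) + (-5)*(-5) + (7)*(-10) = -30
C[1][0] = (-8)*(-3) + (-5)*(0) + (9)*(4) = 60
C[1][1] = (-8)*(-5) + (-5)*(-1) + (9)*(-9) = -36
C[1][2] = (-8)*(-3) + (-5)*(-5) + (9)*(-10) = -41
= [[43, -33, -30], [60, -36, -41]]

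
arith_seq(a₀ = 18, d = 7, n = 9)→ [18, 25, 32, 39, 46, 53, 60, 67, 74]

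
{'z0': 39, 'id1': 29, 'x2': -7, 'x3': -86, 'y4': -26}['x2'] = -7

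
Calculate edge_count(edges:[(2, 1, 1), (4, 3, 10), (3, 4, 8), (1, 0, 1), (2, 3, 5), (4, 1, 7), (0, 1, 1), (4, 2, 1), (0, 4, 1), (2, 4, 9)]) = 10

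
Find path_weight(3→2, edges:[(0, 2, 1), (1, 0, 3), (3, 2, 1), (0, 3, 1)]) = w(3→2)=1
= 1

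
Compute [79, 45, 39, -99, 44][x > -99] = [79, 45, 39, 44]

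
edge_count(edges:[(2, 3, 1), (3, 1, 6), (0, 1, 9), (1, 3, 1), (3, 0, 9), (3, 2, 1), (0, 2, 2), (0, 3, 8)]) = 8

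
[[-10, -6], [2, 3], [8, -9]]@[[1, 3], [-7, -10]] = [[32, 30], [-19, -24], [71, 114]]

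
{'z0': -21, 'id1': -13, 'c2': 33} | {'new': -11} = {'z0': -21, 'id1': -13, 'c2': 33, 'new': -11}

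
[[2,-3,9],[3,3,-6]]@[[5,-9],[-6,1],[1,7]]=C[0][0] = (2)*(5) + (-3)*(-6) + (9)*(1) = 37
C[0][1] = (2)*(-9) + (-3)*(1) + (9)*(7) = 42
C[1][0] = (3)*(5) + (3)*(-6) + (-6)*(1) = -9
C[1][1] = (3)*(-9) + (3)*(1) + (-6)*(7) = -66
= [[37, 42], [-9, -66]]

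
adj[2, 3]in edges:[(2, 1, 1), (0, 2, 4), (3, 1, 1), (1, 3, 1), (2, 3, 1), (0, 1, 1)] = 1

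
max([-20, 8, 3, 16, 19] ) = 19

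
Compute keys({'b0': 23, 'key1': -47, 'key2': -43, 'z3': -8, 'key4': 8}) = ['b0', 'key1', 'key2', 'z3', 'key4']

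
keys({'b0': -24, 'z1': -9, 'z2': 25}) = ['b0', 'z1', 'z2']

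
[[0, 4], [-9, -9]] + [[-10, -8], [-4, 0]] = [[-10, -4], [-13, -9]]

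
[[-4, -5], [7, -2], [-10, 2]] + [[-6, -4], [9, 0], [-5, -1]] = [[-10, -9], [16, -2], [-15, 1]]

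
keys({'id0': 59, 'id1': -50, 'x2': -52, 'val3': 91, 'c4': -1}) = ['id0', 'id1', 'x2', 'val3', 'c4']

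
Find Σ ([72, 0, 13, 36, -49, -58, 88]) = 72 + 0 + 13 + 36 + (-49) + (-58) + 88
= 102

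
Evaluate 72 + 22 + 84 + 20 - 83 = 115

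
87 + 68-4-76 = 75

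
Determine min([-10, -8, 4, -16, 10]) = -16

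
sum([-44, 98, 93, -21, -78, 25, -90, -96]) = (-44) + 98 + 93 + (-21) + (-78) + 25 + (-90) + (-96)
= -113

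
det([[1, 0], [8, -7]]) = (1)*(-7) - (0)*(8)
= -7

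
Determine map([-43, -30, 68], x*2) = [-86, -60, 136]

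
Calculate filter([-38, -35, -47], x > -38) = keep x where x > -38: -38✗, -35✓, -47✗
= [-35]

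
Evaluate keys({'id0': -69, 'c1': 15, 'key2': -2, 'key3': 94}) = ['id0', 'c1', 'key2', 'key3']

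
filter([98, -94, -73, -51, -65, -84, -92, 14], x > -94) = keep x where x > -94: 98✓, -94✗, -73✓, -51✓, -65✓, -84✓, -92✓, 14✓
= [98, -73, -51, -65, -84, -92, 14]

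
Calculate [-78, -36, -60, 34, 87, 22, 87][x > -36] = keep x where x > -36: -78✗, -36✗, -60✗, 34✓, 87✓, 22✓, 87✓
= [34, 87, 22, 87]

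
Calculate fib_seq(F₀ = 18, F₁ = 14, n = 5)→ [18, 14, 32, 46, 78]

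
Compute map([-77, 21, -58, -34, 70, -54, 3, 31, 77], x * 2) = [-154, 42, -116, -68, 140, -108, 6, 62, 154]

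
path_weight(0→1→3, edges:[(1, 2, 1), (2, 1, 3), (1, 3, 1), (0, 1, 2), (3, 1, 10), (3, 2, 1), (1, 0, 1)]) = 3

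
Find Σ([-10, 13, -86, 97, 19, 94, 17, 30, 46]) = 220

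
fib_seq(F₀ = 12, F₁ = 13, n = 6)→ [12, 13, 25, 38, 63, 101]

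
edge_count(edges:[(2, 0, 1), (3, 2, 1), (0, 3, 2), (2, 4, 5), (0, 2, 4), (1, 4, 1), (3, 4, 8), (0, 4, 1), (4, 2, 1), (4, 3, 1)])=10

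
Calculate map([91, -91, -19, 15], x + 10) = [101, -81, -9, 25]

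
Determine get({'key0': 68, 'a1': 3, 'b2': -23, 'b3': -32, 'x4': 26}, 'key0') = 68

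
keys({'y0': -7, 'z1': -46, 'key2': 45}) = ['y0', 'z1', 'key2']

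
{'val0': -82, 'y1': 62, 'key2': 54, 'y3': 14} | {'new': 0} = {'val0': -82, 'y1': 62, 'key2': 54, 'y3': 14, 'new': 0}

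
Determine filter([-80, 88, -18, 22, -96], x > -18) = [88, 22]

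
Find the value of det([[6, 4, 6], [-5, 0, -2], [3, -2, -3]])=(1)*(6)*det([[0, -2], [-2, -3]]) + (-1)*(4)*det([[-5, -2], [3, -3]]) + (1)*(6)*det([[-5, 0], [3, -2]])
= -24 + -84 + 60
= -48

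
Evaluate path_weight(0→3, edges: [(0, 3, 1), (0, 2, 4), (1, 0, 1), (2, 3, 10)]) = w(0→3)=1
= 1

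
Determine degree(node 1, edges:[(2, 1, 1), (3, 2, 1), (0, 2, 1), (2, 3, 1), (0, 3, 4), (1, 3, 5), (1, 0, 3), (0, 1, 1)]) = incident: (2,1), (1,3), (1,0), (0,1)
= 4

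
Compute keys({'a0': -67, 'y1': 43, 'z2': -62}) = ['a0', 'y1', 'z2']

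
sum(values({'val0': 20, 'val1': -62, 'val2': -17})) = -59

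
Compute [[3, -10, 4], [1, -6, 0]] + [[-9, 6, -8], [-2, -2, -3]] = [[-6, -4, -4], [-1, -8, -3]]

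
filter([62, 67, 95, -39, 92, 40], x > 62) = [67, 95, 92]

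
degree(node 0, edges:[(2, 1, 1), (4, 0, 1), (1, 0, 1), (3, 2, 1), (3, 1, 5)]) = 2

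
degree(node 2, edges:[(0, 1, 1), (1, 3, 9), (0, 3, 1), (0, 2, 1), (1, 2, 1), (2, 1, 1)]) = incident: (0,2), (1,2), (2,1)
= 3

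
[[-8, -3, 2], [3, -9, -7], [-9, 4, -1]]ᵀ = [[-8, 3, -9], [-3, -9, 4], [2, -7, -1]]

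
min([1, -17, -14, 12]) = -17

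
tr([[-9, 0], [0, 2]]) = -7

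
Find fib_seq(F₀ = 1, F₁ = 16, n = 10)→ F_2 = F_1 + F_0 = 17
F_3 = F_2 + F_1 = 33
F_4 = F_3 + F_2 = 50
...
= [1, 16, 17, 33, 50, 83, 133, 216, 349, 565]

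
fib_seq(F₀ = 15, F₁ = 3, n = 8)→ [15, 3, 18, 21, 39, 60, 99, 159]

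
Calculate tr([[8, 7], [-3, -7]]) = diagonal: 8 + (-7)
= 1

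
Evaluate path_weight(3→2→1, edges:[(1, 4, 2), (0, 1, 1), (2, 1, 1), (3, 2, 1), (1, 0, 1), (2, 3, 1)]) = 2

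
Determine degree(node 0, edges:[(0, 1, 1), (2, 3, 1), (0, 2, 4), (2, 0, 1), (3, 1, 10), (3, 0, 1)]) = 4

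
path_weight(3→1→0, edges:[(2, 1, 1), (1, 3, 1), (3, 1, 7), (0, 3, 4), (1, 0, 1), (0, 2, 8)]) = 8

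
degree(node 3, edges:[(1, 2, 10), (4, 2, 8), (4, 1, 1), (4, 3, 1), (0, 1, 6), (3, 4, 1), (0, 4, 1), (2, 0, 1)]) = incident: (4,3), (3,4)
= 2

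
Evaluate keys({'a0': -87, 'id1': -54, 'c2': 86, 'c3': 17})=['a0', 'id1', 'c2', 'c3']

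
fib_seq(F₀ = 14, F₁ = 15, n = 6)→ F_2 = F_1 + F_0 = 29
F_3 = F_2 + F_1 = 44
F_4 = F_3 + F_2 = 73
...
= [14, 15, 29, 44, 73, 117]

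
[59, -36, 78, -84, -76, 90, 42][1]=-36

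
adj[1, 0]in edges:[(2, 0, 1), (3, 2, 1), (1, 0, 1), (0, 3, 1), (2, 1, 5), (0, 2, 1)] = 1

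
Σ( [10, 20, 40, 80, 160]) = 310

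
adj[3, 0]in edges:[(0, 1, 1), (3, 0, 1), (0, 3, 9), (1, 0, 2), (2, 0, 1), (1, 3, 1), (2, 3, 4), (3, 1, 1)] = 1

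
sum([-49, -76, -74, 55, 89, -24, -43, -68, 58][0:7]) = -122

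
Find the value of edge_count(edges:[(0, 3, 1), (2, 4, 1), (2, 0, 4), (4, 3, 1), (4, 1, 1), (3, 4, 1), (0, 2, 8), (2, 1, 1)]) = 8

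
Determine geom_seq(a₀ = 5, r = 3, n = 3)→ a_0 = 5*3^0 = 5
a_1 = 5*3^1 = 15
a_2 = 5*3^2 = 45
= [5, 15, 45]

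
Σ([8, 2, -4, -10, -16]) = -20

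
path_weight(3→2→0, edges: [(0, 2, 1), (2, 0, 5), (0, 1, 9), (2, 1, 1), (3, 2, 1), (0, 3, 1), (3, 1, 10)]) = w(3→2)=1 + w(2→0)=5
= 6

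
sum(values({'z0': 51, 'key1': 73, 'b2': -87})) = 37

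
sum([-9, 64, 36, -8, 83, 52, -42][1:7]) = 185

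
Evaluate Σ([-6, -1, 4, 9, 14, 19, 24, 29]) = 92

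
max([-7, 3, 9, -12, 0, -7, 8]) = 9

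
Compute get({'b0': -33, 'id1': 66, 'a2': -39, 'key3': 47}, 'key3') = 47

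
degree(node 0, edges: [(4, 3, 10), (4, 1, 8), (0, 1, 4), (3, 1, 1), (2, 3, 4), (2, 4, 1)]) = 1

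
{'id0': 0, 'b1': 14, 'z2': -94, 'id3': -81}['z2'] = -94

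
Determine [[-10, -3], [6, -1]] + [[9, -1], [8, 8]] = [[-1, -4], [14, 7]]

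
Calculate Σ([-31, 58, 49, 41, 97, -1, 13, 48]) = 274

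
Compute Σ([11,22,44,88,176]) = 11 + 22 + 44 + 88 + 176
= 341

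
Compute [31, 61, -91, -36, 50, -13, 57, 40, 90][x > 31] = [61, 50, 57, 40, 90]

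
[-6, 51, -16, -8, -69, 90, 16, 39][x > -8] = keep x where x > -8: -6✓, 51✓, -16✗, -8✗, -69✗, 90✓, 16✓, 39✓
= [-6, 51, 90, 16, 39]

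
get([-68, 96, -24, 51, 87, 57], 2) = -24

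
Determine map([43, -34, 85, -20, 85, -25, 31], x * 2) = 43*2=86, -34*2=-68, 85*2=170, -20*2=-40, 85*2=170, -25*2=-50, 31*2=62
= [86, -68, 170, -40, 170, -50, 62]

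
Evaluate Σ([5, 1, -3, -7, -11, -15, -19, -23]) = -72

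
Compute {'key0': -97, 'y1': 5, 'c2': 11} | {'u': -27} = {'key0': -97, 'y1': 5, 'c2': 11, 'u': -27}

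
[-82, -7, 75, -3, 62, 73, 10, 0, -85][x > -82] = keep x where x > -82: -82✗, -7✓, 75✓, -3✓, 62✓, 73✓, 10✓, 0✓, -85✗
= [-7, 75, -3, 62, 73, 10, 0]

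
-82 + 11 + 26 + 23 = -22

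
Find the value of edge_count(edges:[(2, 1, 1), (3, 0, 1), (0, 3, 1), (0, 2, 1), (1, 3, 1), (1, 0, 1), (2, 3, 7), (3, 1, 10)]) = 8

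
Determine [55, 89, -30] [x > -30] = [55, 89]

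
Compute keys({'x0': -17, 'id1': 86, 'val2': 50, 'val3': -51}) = ['x0', 'id1', 'val2', 'val3']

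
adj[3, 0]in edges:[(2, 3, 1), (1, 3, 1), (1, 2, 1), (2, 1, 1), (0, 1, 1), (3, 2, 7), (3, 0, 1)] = 1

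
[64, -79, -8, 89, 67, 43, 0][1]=-79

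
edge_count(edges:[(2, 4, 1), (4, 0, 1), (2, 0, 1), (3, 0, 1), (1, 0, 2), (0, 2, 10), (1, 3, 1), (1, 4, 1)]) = 8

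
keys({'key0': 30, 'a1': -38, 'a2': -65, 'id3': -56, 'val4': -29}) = ['key0', 'a1', 'a2', 'id3', 'val4']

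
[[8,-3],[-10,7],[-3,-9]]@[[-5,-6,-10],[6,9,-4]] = C[0][0] = (8)*(-5) + (-3)*(6) = -58
C[0][1] = (8)*(-6) + (-3)*(9) = -75
C[0][2] = (8)*(-10) + (-3)*(-4) = -68
C[1][0] = (-10)*(-5) + (7)*(6) = 92
C[1][1] = (-10)*(-6) + (7)*(9) = 123
C[1][2] = (-10)*(-10) + (7)*(-4) = 72
... (3 more cells)
= [[-58, -75, -68], [92, 123, 72], [-39, -63, 66]]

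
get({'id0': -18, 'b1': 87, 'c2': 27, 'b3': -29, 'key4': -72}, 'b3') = -29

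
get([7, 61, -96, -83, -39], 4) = -39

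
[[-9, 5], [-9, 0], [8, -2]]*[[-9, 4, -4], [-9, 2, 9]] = C[0][0] = (-9)*(-9) + (5)*(-9) = 36
C[0][1] = (-9)*(4) + (5)*(2) = -26
C[0][2] = (-9)*(-4) + (5)*(9) = 81
C[1][0] = (-9)*(-9) + (0)*(-9) = 81
C[1][1] = (-9)*(4) + (0)*(2) = -36
C[1][2] = (-9)*(-4) + (0)*(9) = 36
... (3 more cells)
= [[36, -26, 81], [81, -36, 36], [-54, 28, -50]]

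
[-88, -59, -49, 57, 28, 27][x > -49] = keep x where x > -49: -88✗, -59✗, -49✗, 57✓, 28✓, 27✓
= [57, 28, 27]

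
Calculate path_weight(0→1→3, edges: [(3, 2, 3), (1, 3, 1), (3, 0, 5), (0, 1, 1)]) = 2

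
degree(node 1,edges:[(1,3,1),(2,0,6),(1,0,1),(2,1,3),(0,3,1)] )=3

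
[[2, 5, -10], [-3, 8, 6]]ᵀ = [[2, -3], [5, 8], [-10, 6]]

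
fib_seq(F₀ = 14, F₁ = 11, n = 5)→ F_2 = F_1 + F_0 = 25
F_3 = F_2 + F_1 = 36
F_4 = F_3 + F_2 = 61
= [14, 11, 25, 36, 61]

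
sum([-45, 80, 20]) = 55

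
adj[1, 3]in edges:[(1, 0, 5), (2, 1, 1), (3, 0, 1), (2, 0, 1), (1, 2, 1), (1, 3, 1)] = 1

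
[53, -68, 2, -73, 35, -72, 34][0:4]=[53, -68, 2, -73]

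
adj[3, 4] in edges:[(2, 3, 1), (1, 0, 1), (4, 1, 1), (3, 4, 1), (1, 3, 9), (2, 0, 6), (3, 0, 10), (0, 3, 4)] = 1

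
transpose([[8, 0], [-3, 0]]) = [[8, -3], [0, 0]]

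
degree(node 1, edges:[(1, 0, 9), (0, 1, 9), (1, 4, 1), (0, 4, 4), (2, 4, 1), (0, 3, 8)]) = 3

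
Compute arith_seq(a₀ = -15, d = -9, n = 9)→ a_0 = -15 + 0*-9 = -15
a_1 = -15 + 1*-9 = -24
a_2 = -15 + 2*-9 = -33
...
= [-15, -24, -33, -42, -51, -60, -69, -78, -87]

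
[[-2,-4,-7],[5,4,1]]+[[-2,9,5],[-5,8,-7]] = [[-4, 5, -2], [0, 12, -6]]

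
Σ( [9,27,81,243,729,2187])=3276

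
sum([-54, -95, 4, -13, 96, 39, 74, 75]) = 126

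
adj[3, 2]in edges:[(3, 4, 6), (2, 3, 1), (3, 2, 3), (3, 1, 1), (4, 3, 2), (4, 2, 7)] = 3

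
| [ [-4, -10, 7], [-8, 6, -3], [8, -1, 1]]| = (1)*(-4)*det([[6, -3], [-1, 1]]) + (-1)*(-10)*det([[-8, -3], [8, 1]]) + (1)*(7)*det([[-8, 6], [8, -1]])
= -12 + 160 + -280
= -132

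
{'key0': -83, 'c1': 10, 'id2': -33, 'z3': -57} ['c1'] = 10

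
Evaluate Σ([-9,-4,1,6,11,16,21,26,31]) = (-9) + (-4) + 1 + 6 + 11 + 16 + 21 + 26 + 31
= 99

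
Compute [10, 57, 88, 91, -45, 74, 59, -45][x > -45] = keep x where x > -45: 10✓, 57✓, 88✓, 91✓, -45✗, 74✓, 59✓, -45✗
= [10, 57, 88, 91, 74, 59]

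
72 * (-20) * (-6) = 8640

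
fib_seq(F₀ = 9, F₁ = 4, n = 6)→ F_2 = F_1 + F_0 = 13
F_3 = F_2 + F_1 = 17
F_4 = F_3 + F_2 = 30
...
= [9, 4, 13, 17, 30, 47]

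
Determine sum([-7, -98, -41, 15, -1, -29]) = -161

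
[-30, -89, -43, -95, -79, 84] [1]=-89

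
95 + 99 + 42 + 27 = 263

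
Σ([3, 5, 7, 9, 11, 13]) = 48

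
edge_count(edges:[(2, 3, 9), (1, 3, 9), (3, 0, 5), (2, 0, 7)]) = 4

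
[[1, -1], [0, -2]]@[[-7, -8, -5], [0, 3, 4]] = [[-7, -11, -9], [0, -6, -8]]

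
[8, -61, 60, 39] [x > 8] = keep x where x > 8: 8✗, -61✗, 60✓, 39✓
= [60, 39]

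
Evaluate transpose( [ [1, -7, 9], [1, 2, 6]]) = [[1, 1], [-7, 2], [9, 6]]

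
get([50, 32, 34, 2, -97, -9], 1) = 32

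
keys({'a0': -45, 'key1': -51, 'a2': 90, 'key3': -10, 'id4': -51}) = ['a0', 'key1', 'a2', 'key3', 'id4']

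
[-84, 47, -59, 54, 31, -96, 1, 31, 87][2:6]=[-59, 54, 31, -96]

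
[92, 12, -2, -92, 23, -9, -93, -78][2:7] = [-2, -92, 23, -9, -93]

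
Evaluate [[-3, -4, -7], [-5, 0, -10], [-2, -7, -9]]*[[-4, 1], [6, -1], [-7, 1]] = [[37, -6], [90, -15], [29, -4]]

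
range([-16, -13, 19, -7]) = 35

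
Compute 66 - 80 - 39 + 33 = -20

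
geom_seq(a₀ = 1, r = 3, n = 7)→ a_0 = 1*3^0 = 1
a_1 = 1*3^1 = 3
a_2 = 1*3^2 = 9
...
= [1, 3, 9, 27, 81, 243, 729]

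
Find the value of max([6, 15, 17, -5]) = 17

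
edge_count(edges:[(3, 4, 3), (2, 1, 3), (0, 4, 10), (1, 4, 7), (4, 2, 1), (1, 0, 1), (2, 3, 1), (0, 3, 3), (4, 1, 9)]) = 9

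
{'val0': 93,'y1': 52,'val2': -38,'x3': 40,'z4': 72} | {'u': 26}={'val0': 93, 'y1': 52, 'val2': -38, 'x3': 40, 'z4': 72, 'u': 26}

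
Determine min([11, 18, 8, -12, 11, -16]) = -16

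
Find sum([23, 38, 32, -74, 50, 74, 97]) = 240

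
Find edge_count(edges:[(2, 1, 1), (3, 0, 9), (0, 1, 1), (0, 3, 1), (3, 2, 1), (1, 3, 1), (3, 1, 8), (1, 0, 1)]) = 8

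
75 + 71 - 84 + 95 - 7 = 150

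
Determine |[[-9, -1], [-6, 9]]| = -87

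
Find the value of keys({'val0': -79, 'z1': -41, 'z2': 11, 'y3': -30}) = ['val0', 'z1', 'z2', 'y3']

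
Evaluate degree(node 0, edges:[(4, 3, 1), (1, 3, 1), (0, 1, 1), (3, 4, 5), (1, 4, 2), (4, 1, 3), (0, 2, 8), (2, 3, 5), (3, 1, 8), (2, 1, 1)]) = 2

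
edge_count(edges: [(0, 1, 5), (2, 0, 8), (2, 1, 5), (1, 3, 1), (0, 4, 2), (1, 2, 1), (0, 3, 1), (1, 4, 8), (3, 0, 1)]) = 9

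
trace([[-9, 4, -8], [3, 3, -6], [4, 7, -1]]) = diagonal: (-9) + 3 + (-1)
= -7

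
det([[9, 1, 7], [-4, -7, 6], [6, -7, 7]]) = 491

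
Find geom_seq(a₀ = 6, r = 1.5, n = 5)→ [6.0, 9.0, 13.5, 20.25, 30.375]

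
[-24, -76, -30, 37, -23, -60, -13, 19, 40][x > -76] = [-24, -30, 37, -23, -60, -13, 19, 40]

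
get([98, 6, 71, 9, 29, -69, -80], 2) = 71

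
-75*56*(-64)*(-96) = -25804800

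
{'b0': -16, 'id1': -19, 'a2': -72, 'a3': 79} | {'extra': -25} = {'b0': -16, 'id1': -19, 'a2': -72, 'a3': 79, 'extra': -25}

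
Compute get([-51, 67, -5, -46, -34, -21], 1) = 67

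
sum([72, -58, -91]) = -77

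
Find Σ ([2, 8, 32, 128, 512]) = 682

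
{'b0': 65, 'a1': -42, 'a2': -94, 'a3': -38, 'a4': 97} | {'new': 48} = {'b0': 65, 'a1': -42, 'a2': -94, 'a3': -38, 'a4': 97, 'new': 48}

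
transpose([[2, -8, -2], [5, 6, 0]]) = [[2, 5], [-8, 6], [-2, 0]]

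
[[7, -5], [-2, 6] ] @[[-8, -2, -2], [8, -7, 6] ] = C[0][0] = (7)*(-8) + (-5)*(8) = -96
C[0][1] = (7)*(-2) + (-5)*(-7) = 21
C[0][2] = (7)*(-2) + (-5)*(6) = -44
C[1][0] = (-2)*(-8) + (6)*(8) = 64
C[1][1] = (-2)*(-2) + (6)*(-7) = -38
C[1][2] = (-2)*(-2) + (6)*(6) = 40
= [[-96, 21, -44], [64, -38, 40]]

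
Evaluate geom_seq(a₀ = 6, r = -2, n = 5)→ a_0 = 6*(-2)^0 = 6
a_1 = 6*(-2)^1 = -12
a_2 = 6*(-2)^2 = 24
...
= [6, -12, 24, -48, 96]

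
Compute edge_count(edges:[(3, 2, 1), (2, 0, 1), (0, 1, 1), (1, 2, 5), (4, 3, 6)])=5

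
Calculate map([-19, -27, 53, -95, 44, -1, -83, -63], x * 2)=-19*2=-38, -27*2=-54, 53*2=106, -95*2=-190, 44*2=88, -1*2=-2, -83*2=-166, -63*2=-126
= [-38, -54, 106, -190, 88, -2, -166, -126]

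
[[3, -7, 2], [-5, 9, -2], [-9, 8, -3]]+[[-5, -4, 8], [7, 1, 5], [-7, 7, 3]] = [[-2, -11, 10], [2, 10, 3], [-16, 15, 0]]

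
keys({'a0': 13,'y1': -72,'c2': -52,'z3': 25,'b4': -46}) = ['a0', 'y1', 'c2', 'z3', 'b4']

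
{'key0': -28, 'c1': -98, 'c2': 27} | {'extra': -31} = {'key0': -28, 'c1': -98, 'c2': 27, 'extra': -31}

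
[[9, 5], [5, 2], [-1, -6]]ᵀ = [[9, 5, -1], [5, 2, -6]]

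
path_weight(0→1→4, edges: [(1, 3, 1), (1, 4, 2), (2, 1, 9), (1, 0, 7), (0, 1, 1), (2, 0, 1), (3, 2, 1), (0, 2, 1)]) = 3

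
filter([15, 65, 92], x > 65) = [92]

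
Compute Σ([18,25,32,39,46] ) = 18 + 25 + 32 + 39 + 46
= 160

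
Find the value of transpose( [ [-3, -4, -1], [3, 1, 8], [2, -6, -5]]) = [[-3, 3, 2], [-4, 1, -6], [-1, 8, -5]]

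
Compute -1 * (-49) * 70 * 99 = 339570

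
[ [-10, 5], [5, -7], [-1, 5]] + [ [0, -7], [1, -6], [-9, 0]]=[[-10, -2], [6, -13], [-10, 5]]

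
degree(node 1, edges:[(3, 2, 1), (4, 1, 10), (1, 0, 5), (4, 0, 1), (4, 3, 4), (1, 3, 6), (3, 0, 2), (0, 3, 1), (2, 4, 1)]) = incident: (4,1), (1,0), (1,3)
= 3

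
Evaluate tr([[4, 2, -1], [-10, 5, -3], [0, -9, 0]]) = 9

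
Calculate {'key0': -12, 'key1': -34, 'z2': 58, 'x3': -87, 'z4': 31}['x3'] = -87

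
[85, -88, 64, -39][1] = -88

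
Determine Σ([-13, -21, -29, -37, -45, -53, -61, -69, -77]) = (-13) + (-21) + (-29) + (-37) + (-45) + (-53) + (-61) + (-69) + (-77)
= -405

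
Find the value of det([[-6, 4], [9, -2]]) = -24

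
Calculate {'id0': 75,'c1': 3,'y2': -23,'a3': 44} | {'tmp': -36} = {'id0': 75, 'c1': 3, 'y2': -23, 'a3': 44, 'tmp': -36}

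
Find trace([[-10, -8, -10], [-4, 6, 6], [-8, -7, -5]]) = diagonal: (-10) + 6 + (-5)
= -9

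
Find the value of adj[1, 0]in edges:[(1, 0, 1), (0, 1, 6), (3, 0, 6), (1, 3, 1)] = 1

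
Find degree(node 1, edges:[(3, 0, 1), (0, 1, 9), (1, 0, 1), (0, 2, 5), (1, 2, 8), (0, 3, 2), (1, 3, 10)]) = 4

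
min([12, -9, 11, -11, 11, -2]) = -11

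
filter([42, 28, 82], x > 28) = [42, 82]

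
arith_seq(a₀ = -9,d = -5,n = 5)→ a_0 = -9 + 0*-5 = -9
a_1 = -9 + 1*-5 = -14
a_2 = -9 + 2*-5 = -19
...
= [-9, -14, -19, -24, -29]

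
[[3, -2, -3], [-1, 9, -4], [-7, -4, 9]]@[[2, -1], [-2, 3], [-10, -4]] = [[40, 3], [20, 44], [-96, -41]]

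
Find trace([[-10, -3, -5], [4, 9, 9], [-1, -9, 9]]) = 8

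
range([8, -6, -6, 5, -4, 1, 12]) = 18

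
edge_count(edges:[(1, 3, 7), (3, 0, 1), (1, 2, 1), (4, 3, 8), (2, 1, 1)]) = 5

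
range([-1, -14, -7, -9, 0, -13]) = 14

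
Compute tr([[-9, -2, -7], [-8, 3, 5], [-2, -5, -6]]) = -12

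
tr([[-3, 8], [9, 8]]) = diagonal: (-3) + 8
= 5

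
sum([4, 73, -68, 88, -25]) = 4 + 73 + (-68) + 88 + (-25)
= 72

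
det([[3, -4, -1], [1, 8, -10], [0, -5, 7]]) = (1)*(3)*det([[8, -10], [-5, 7]]) + (-1)*(-4)*det([[1, -10], [0, 7]]) + (1)*(-1)*det([[1, 8], [0, -5]])
= 18 + 28 + 5
= 51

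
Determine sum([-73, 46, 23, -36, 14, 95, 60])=129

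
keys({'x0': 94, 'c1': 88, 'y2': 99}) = ['x0', 'c1', 'y2']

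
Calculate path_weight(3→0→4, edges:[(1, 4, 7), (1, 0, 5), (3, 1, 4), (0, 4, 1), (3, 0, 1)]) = w(3→0)=1 + w(0→4)=1
= 2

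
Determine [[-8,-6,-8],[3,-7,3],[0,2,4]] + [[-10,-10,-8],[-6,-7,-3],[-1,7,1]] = [[-18, -16, -16], [-3, -14, 0], [-1, 9, 5]]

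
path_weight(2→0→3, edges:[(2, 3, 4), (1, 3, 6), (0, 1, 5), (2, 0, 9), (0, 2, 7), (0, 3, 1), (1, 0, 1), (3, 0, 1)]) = w(2→0)=9 + w(0→3)=1
= 10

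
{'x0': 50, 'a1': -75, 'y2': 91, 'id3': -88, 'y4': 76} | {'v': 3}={'x0': 50, 'a1': -75, 'y2': 91, 'id3': -88, 'y4': 76, 'v': 3}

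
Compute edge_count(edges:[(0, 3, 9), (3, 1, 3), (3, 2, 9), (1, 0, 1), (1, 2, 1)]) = 5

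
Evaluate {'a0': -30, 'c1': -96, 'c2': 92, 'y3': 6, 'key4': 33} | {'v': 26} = {'a0': -30, 'c1': -96, 'c2': 92, 'y3': 6, 'key4': 33, 'v': 26}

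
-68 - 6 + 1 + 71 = -2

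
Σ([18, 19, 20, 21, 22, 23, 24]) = 147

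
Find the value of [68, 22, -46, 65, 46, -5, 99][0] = 68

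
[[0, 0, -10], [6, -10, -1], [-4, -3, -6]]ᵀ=[[0, 6, -4], [0, -10, -3], [-10, -1, -6]]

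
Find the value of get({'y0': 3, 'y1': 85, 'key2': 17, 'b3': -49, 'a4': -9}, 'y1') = 85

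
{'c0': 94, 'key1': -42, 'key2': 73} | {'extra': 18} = {'c0': 94, 'key1': -42, 'key2': 73, 'extra': 18}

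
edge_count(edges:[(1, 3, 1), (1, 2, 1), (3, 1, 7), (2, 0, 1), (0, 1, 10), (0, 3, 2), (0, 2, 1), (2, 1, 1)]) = 8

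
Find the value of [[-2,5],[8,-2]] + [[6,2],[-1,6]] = [[4, 7], [7, 4]]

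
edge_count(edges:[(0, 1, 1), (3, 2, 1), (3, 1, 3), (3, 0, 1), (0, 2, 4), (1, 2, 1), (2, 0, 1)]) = 7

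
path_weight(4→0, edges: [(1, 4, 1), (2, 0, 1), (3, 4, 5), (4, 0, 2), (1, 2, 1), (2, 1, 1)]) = 2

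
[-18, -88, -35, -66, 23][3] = -66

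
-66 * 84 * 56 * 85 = -26389440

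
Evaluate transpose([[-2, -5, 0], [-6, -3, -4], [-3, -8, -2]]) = [[-2, -6, -3], [-5, -3, -8], [0, -4, -2]]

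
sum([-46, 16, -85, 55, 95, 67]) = 102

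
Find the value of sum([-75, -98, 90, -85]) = -168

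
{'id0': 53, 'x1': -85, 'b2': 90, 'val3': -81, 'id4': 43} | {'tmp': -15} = {'id0': 53, 'x1': -85, 'b2': 90, 'val3': -81, 'id4': 43, 'tmp': -15}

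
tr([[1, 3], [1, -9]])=diagonal: 1 + (-9)
= -8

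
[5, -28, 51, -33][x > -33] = keep x where x > -33: 5✓, -28✓, 51✓, -33✗
= [5, -28, 51]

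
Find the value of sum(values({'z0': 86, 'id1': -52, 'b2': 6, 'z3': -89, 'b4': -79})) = 86 + (-52) + 6 + (-89) + (-79)
= -128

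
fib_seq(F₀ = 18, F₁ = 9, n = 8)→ [18, 9, 27, 36, 63, 99, 162, 261]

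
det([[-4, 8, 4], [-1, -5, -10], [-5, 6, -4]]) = -76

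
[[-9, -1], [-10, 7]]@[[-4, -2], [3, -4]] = C[0][0] = (-9)*(-4) + (-1)*(3) = 33
C[0][1] = (-9)*(-2) + (-1)*(-4) = 22
C[1][0] = (-10)*(-4) + (7)*(3) = 61
C[1][1] = (-10)*(-2) + (7)*(-4) = -8
= [[33, 22], [61, -8]]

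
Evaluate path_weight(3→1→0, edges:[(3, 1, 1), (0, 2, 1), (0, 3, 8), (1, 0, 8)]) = 9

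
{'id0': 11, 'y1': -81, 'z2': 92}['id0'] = 11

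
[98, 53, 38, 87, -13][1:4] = [53, 38, 87]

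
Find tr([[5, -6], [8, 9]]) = diagonal: 5 + 9
= 14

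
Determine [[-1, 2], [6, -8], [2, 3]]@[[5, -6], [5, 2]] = C[0][0] = (-1)*(5) + (2)*(5) = 5
C[0][1] = (-1)*(-6) + (2)*(2) = 10
C[1][0] = (6)*(5) + (-8)*(5) = -10
C[1][1] = (6)*(-6) + (-8)*(2) = -52
C[2][0] = (2)*(5) + (3)*(5) = 25
C[2][1] = (2)*(-6) + (3)*(2) = -6
= [[5, 10], [-10, -52], [25, -6]]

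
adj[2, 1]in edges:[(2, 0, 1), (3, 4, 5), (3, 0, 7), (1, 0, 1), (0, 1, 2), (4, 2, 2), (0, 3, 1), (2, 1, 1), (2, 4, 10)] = 1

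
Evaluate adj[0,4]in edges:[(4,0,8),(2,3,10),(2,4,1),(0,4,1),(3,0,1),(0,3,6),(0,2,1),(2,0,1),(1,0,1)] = 1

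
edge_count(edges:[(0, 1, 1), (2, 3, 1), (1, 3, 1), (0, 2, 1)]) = 4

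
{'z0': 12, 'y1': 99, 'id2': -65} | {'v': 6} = {'z0': 12, 'y1': 99, 'id2': -65, 'v': 6}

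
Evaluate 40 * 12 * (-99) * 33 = -1568160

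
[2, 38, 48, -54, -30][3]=-54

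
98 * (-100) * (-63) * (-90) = -55566000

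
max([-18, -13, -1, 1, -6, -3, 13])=13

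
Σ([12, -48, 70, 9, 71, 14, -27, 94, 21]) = 216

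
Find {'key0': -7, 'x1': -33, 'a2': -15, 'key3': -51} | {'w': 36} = {'key0': -7, 'x1': -33, 'a2': -15, 'key3': -51, 'w': 36}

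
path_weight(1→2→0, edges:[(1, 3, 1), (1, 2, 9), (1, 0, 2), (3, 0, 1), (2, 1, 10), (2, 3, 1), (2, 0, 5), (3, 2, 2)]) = 14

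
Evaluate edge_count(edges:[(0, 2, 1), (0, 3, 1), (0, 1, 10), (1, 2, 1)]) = 4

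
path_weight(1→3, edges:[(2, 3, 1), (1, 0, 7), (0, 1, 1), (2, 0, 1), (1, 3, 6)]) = w(1→3)=6
= 6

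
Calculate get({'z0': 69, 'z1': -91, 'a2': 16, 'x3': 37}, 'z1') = -91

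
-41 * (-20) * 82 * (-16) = -1075840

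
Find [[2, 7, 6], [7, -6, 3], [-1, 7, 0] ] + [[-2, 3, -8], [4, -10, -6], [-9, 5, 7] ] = [[0, 10, -2], [11, -16, -3], [-10, 12, 7]]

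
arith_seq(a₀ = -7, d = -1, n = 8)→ [-7, -8, -9, -10, -11, -12, -13, -14]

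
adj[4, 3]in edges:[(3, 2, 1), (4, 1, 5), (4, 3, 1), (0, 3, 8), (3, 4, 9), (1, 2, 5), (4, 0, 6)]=1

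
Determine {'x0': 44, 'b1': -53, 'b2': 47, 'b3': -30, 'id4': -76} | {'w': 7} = {'x0': 44, 'b1': -53, 'b2': 47, 'b3': -30, 'id4': -76, 'w': 7}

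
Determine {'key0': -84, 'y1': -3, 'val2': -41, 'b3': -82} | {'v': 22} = {'key0': -84, 'y1': -3, 'val2': -41, 'b3': -82, 'v': 22}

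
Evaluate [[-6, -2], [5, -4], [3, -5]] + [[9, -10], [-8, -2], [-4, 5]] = [[3, -12], [-3, -6], [-1, 0]]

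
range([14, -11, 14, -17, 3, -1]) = 31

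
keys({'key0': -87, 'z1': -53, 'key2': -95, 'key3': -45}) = ['key0', 'z1', 'key2', 'key3']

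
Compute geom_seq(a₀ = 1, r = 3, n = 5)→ a_0 = 1*3^0 = 1
a_1 = 1*3^1 = 3
a_2 = 1*3^2 = 9
...
= [1, 3, 9, 27, 81]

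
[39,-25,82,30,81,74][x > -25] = keep x where x > -25: 39✓, -25✗, 82✓, 30✓, 81✓, 74✓
= [39, 82, 30, 81, 74]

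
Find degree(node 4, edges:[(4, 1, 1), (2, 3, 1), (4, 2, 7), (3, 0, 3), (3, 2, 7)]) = incident: (4,1), (4,2)
= 2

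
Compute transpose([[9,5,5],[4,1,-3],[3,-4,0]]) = [[9, 4, 3], [5, 1, -4], [5, -3, 0]]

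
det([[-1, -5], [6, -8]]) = (-1)*(-8) - (-5)*(6)
= 38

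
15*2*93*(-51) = -142290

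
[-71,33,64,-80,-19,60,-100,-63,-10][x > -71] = keep x where x > -71: -71✗, 33✓, 64✓, -80✗, -19✓, 60✓, -100✗, -63✓, -10✓
= [33, 64, -19, 60, -63, -10]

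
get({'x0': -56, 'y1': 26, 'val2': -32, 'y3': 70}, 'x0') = -56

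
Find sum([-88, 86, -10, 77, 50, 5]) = 120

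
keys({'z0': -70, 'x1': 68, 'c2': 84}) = ['z0', 'x1', 'c2']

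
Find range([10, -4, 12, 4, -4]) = 16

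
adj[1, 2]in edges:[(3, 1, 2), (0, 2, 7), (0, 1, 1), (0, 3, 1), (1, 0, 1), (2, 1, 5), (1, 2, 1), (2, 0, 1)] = 1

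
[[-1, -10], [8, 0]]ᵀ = [[-1, 8], [-10, 0]]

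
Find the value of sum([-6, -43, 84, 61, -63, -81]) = (-6) + (-43) + 84 + 61 + (-63) + (-81)
= -48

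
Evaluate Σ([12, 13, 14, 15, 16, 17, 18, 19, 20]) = 12 + 13 + 14 + 15 + 16 + 17 + 18 + 19 + 20
= 144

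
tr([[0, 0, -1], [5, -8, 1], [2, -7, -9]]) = diagonal: 0 + (-8) + (-9)
= -17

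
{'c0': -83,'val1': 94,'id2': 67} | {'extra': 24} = {'c0': -83, 'val1': 94, 'id2': 67, 'extra': 24}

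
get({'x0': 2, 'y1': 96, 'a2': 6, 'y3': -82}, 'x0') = 2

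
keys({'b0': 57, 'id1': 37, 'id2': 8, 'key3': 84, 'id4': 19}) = ['b0', 'id1', 'id2', 'key3', 'id4']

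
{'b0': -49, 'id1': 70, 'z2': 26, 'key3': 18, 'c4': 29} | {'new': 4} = {'b0': -49, 'id1': 70, 'z2': 26, 'key3': 18, 'c4': 29, 'new': 4}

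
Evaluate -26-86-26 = -138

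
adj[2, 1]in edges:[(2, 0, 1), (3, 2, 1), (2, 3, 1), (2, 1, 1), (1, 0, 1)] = 1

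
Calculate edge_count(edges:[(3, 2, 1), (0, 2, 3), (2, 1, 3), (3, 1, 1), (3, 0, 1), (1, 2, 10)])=6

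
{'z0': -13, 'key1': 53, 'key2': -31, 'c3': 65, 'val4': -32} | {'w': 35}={'z0': -13, 'key1': 53, 'key2': -31, 'c3': 65, 'val4': -32, 'w': 35}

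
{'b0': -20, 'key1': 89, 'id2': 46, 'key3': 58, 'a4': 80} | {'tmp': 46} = {'b0': -20, 'key1': 89, 'id2': 46, 'key3': 58, 'a4': 80, 'tmp': 46}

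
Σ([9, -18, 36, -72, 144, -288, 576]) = 9 + -18 + 36 + -72 + 144 + -288 + 576
= 387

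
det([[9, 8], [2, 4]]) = 20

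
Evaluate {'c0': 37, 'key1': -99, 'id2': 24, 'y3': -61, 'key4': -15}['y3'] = -61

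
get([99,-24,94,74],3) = 74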